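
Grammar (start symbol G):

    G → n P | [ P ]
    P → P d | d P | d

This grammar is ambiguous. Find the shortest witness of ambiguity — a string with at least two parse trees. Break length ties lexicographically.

length 2: no string has ≥2 trees
length 3: n d d has 2 parse trees

Two derivations of n d d:
  G ⇒ n P ⇒ n P d ⇒ n d d
  G ⇒ n P ⇒ n d P ⇒ n d d

n d d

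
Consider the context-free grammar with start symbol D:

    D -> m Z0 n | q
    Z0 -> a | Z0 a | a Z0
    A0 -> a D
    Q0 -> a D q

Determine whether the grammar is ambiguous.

Witness: m a a n

Derivation 1: D ⇒ m Z0 n ⇒ m Z0 a n ⇒ m a a n
Derivation 2: D ⇒ m Z0 n ⇒ m a Z0 n ⇒ m a a n

Two distinct leftmost derivations for the same string.

Ambiguous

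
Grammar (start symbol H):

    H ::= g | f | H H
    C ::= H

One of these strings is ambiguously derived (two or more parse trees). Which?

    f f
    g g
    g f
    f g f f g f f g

f g f f g f f g

f f: 1 tree
g g: 1 tree
g f: 1 tree
f g f f g f f g: 429 trees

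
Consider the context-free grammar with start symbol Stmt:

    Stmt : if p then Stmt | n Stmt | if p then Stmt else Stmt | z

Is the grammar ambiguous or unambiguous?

Witness: if p then if p then z else z

Derivation 1: Stmt ⇒ if p then Stmt ⇒ if p then if p then Stmt else Stmt ⇒ if p then if p then z else Stmt ⇒ if p then if p then z else z
Derivation 2: Stmt ⇒ if p then Stmt else Stmt ⇒ if p then if p then Stmt else Stmt ⇒ if p then if p then z else Stmt ⇒ if p then if p then z else z

Two distinct leftmost derivations for the same string.

Ambiguous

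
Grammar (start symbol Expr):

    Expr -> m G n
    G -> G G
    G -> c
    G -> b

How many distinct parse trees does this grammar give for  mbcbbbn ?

14

Parse trees for mbcbbbn (showing first 6 of 14):
  [Expr m [G [G b] [G [G c] [G [G b] [G [G b] [G b]]]]] n]
  [Expr m [G [G b] [G [G c] [G [G [G b] [G b]] [G b]]]] n]
  [Expr m [G [G b] [G [G [G c] [G b]] [G [G b] [G b]]]] n]
  [Expr m [G [G b] [G [G [G c] [G [G b] [G b]]] [G b]]] n]
  [Expr m [G [G b] [G [G [G [G c] [G b]] [G b]] [G b]]] n]
  [Expr m [G [G [G b] [G c]] [G [G b] [G [G b] [G b]]]] n]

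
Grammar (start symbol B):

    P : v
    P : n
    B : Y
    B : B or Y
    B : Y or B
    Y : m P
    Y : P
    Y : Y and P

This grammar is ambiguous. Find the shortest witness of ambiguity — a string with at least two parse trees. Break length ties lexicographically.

n or n

length 1: no string has ≥2 trees
length 2: no string has ≥2 trees
length 3: n or n has 2 parse trees

Two derivations of n or n:
  B ⇒ B or Y ⇒ Y or Y ⇒ P or Y ⇒ n or Y ⇒ n or P ⇒ n or n
  B ⇒ Y or B ⇒ P or B ⇒ n or B ⇒ n or Y ⇒ n or P ⇒ n or n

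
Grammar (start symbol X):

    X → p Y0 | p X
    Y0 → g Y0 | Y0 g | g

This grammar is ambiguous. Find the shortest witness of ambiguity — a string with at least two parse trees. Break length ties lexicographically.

p g g

length 2: no string has ≥2 trees
length 3: p g g has 2 parse trees

Two derivations of p g g:
  X ⇒ p Y0 ⇒ p g Y0 ⇒ p g g
  X ⇒ p Y0 ⇒ p Y0 g ⇒ p g g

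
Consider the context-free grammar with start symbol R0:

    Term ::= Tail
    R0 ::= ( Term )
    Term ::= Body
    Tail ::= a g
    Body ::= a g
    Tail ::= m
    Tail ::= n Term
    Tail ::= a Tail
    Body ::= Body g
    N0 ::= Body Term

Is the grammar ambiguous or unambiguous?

Witness: ( a g )

Derivation 1: R0 ⇒ ( Term ) ⇒ ( Tail ) ⇒ ( a g )
Derivation 2: R0 ⇒ ( Term ) ⇒ ( Body ) ⇒ ( a g )

Two distinct leftmost derivations for the same string.

Ambiguous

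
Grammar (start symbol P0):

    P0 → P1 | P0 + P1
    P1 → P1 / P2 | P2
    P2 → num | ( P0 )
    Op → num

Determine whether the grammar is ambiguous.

Only P0, P1, P2 are reachable from P0; ignoring the rest: The grammar is stratified — P0 handles '+' (left-recursive), P1 handles '/', P2 atoms. Each operator has a fixed associativity and precedence level, so every string has one parse.

Unambiguous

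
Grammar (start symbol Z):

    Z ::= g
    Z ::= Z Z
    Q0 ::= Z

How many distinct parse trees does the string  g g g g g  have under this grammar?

Parse trees for g g g g g (showing first 6 of 14):
  [Z [Z g] [Z [Z g] [Z [Z g] [Z [Z g] [Z g]]]]]
  [Z [Z g] [Z [Z g] [Z [Z [Z g] [Z g]] [Z g]]]]
  [Z [Z g] [Z [Z [Z g] [Z g]] [Z [Z g] [Z g]]]]
  [Z [Z g] [Z [Z [Z g] [Z [Z g] [Z g]]] [Z g]]]
  [Z [Z g] [Z [Z [Z [Z g] [Z g]] [Z g]] [Z g]]]
  [Z [Z [Z g] [Z g]] [Z [Z g] [Z [Z g] [Z g]]]]

14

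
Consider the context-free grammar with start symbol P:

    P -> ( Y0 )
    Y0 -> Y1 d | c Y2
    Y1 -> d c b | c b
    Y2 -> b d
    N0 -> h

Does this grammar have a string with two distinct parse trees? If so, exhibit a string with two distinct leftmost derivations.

Ambiguous

Witness: ( c b d )

Derivation 1: P ⇒ ( Y0 ) ⇒ ( Y1 d ) ⇒ ( c b d )
Derivation 2: P ⇒ ( Y0 ) ⇒ ( c Y2 ) ⇒ ( c b d )

Two distinct leftmost derivations for the same string.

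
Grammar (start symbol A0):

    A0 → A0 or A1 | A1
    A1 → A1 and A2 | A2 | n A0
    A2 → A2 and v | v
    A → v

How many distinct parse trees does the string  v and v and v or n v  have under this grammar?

4

Parse trees for v and v and v or n v:
  [A0 [A0 [A1 [A1 [A2 v]] and [A2 [A2 v] and v]]] or [A1 n [A0 [A1 [A2 v]]]]]
  [A0 [A0 [A1 [A1 [A1 [A2 v]] and [A2 v]] and [A2 v]]] or [A1 n [A0 [A1 [A2 v]]]]]
  [A0 [A0 [A1 [A1 [A2 [A2 v] and v]] and [A2 v]]] or [A1 n [A0 [A1 [A2 v]]]]]
  [A0 [A0 [A1 [A2 [A2 [A2 v] and v] and v]]] or [A1 n [A0 [A1 [A2 v]]]]]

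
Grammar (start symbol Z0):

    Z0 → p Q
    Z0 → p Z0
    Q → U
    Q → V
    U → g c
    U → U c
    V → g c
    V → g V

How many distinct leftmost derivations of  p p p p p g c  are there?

2

Parse trees for p p p p p g c:
  [Z0 p [Z0 p [Z0 p [Z0 p [Z0 p [Q [U g c]]]]]]]
  [Z0 p [Z0 p [Z0 p [Z0 p [Z0 p [Q [V g c]]]]]]]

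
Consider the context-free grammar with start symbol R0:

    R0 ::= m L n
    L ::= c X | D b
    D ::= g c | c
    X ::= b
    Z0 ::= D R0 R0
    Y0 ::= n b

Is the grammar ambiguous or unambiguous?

Witness: m c b n

Derivation 1: R0 ⇒ m L n ⇒ m c X n ⇒ m c b n
Derivation 2: R0 ⇒ m L n ⇒ m D b n ⇒ m c b n

Two distinct leftmost derivations for the same string.

Ambiguous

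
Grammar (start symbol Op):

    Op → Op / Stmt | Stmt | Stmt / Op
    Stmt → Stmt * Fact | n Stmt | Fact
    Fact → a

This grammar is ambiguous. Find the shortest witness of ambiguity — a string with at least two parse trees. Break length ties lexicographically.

length 1: no string has ≥2 trees
length 2: no string has ≥2 trees
length 3: a / a has 2 parse trees

Two derivations of a / a:
  Op ⇒ Op / Stmt ⇒ Stmt / Stmt ⇒ Fact / Stmt ⇒ a / Stmt ⇒ a / Fact ⇒ a / a
  Op ⇒ Stmt / Op ⇒ Fact / Op ⇒ a / Op ⇒ a / Stmt ⇒ a / Fact ⇒ a / a

a / a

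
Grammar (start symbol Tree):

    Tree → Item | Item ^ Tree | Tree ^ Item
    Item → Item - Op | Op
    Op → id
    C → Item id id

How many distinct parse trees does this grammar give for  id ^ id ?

Parse trees for id ^ id:
  [Tree [Item [Op id]] ^ [Tree [Item [Op id]]]]
  [Tree [Tree [Item [Op id]]] ^ [Item [Op id]]]

2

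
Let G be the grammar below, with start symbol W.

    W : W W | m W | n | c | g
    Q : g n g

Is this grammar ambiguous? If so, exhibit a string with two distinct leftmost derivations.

Ambiguous

Witness: c c c

Derivation 1: W ⇒ W W ⇒ W W W ⇒ c W W ⇒ c c W ⇒ c c c
Derivation 2: W ⇒ W W ⇒ c W ⇒ c W W ⇒ c c W ⇒ c c c

Two distinct leftmost derivations for the same string.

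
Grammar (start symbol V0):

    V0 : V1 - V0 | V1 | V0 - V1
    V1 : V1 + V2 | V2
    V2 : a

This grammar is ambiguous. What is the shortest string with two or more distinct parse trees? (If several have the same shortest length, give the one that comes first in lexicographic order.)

length 1: no string has ≥2 trees
length 3: a - a has 2 parse trees

Two derivations of a - a:
  V0 ⇒ V1 - V0 ⇒ V2 - V0 ⇒ a - V0 ⇒ a - V1 ⇒ a - V2 ⇒ a - a
  V0 ⇒ V0 - V1 ⇒ V1 - V1 ⇒ V2 - V1 ⇒ a - V1 ⇒ a - V2 ⇒ a - a

a - a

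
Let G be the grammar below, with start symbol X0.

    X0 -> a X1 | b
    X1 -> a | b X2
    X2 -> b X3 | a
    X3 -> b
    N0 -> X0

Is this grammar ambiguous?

Unambiguous

(N0 is unreachable from X0, so its rules don't affect L(X0).) Restricted to the reachable nonterminals, every rule has the form A → t or A → t B, and no two rules for the same A share a first terminal. The grammar encodes a DFA — one run per string.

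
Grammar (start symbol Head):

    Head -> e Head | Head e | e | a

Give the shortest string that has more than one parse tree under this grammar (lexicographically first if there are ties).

e e

length 1: no string has ≥2 trees
length 2: e e has 2 parse trees

Two derivations of e e:
  Head ⇒ e Head ⇒ e e
  Head ⇒ Head e ⇒ e e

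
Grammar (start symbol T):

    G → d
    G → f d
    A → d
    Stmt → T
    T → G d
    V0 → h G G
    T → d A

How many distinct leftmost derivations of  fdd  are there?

1

Parse trees for fdd:
  [T [G f d] d]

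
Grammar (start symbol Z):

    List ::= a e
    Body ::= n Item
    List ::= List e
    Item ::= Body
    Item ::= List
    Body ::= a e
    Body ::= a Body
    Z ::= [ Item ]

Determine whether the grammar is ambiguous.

Witness: [ a e ]

Derivation 1: Z ⇒ [ Item ] ⇒ [ Body ] ⇒ [ a e ]
Derivation 2: Z ⇒ [ Item ] ⇒ [ List ] ⇒ [ a e ]

Two distinct leftmost derivations for the same string.

Ambiguous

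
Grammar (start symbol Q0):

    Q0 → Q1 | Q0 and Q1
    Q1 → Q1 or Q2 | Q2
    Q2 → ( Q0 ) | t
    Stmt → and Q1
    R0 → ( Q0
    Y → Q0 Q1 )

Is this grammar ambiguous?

Unambiguous

(Stmt, R0, Y are unreachable from Q0, so their rules don't affect L(Q0).) Q0 → Q0 and Q1 | Q1  ;  Q1 → Q1 or Q2 | Q2  — a left-associative chain with Q2 at the bottom. Each string factors uniquely by precedence.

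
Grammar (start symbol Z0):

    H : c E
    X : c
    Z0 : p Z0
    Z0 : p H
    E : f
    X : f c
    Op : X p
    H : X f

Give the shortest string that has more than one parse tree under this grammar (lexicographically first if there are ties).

p c f

length 3: p c f has 2 parse trees

Two derivations of p c f:
  Z0 ⇒ p H ⇒ p c E ⇒ p c f
  Z0 ⇒ p H ⇒ p X f ⇒ p c f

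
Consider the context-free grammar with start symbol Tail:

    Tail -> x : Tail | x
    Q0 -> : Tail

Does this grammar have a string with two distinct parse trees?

Unambiguous

Only Tail is reachable from Tail; ignoring the rest: Right-recursive list with a separator: after each atom, whether the separator follows determines the rule. One parse per string.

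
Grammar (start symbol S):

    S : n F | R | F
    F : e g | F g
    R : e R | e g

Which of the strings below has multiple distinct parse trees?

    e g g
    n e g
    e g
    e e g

e g

e g g: 1 tree
n e g: 1 tree
e g: 2 trees
e e g: 1 tree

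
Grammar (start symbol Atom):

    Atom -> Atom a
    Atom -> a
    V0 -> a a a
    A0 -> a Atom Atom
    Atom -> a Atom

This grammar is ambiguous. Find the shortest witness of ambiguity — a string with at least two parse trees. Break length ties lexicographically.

length 1: no string has ≥2 trees
length 2: a a has 2 parse trees

Two derivations of a a:
  Atom ⇒ Atom a ⇒ a a
  Atom ⇒ a Atom ⇒ a a

a a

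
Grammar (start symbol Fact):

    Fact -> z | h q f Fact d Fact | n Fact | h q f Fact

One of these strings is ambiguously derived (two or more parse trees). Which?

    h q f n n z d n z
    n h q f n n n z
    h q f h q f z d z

h q f h q f z d z

h q f n n z d n z: 1 tree
n h q f n n n z: 1 tree
h q f h q f z d z: 2 trees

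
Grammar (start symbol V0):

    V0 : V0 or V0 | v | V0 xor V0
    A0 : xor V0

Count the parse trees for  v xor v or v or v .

Parse trees for v xor v or v or v:
  [V0 [V0 [V0 v] xor [V0 v]] or [V0 [V0 v] or [V0 v]]]
  [V0 [V0 [V0 [V0 v] xor [V0 v]] or [V0 v]] or [V0 v]]
  [V0 [V0 [V0 v] xor [V0 [V0 v] or [V0 v]]] or [V0 v]]
  [V0 [V0 v] xor [V0 [V0 v] or [V0 [V0 v] or [V0 v]]]]
  [V0 [V0 v] xor [V0 [V0 [V0 v] or [V0 v]] or [V0 v]]]

5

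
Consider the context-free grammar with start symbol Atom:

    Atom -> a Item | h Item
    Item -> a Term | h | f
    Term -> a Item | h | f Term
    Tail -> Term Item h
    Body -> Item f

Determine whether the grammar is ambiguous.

Unambiguous

Only Atom, Item, Term are reachable from Atom; ignoring the rest: The reachable rules are right-linear with at most one rule per (nonterminal, next-terminal) pair. Each input token forces the next rule, so parsing is deterministic.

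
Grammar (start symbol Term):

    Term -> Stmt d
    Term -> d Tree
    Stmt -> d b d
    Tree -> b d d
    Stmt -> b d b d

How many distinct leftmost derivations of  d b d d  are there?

Parse trees for d b d d:
  [Term [Stmt d b d] d]
  [Term d [Tree b d d]]

2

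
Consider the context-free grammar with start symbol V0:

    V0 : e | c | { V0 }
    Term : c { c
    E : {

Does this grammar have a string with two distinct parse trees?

Only V0 is reachable from V0; ignoring the rest: Each string is a nest of matched brackets around a single atom. An opening bracket forces the recursive rule; an atom forces the base rule.

Unambiguous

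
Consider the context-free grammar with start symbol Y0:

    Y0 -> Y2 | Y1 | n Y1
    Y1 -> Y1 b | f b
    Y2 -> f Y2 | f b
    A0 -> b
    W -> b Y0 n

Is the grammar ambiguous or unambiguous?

Witness: f b

Derivation 1: Y0 ⇒ Y2 ⇒ f b
Derivation 2: Y0 ⇒ Y1 ⇒ f b

Two distinct leftmost derivations for the same string.

Ambiguous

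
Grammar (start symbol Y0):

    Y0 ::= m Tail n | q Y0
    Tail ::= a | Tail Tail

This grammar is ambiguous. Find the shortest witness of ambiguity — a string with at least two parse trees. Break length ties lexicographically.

m a a a n

length 3: no string has ≥2 trees
length 4: no string has ≥2 trees
length 5: m a a a n has 2 parse trees

Two derivations of m a a a n:
  Y0 ⇒ m Tail n ⇒ m Tail Tail n ⇒ m a Tail n ⇒ m a Tail Tail n ⇒ m a a Tail n ⇒ m a a a n
  Y0 ⇒ m Tail n ⇒ m Tail Tail n ⇒ m Tail Tail Tail n ⇒ m a Tail Tail n ⇒ m a a Tail n ⇒ m a a a n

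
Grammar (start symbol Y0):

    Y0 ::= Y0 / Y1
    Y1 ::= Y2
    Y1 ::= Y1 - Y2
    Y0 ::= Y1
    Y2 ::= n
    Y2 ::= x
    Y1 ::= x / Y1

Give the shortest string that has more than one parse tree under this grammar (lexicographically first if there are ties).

x / n

length 1: no string has ≥2 trees
length 3: x / n has 2 parse trees

Two derivations of x / n:
  Y0 ⇒ Y0 / Y1 ⇒ Y1 / Y1 ⇒ Y2 / Y1 ⇒ x / Y1 ⇒ x / Y2 ⇒ x / n
  Y0 ⇒ Y1 ⇒ x / Y1 ⇒ x / Y2 ⇒ x / n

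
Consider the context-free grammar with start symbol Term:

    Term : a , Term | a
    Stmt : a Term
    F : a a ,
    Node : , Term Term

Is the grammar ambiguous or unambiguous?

(Stmt, F, Node are unreachable from Term, so their rules don't affect L(Term).) The reachable grammar is A → atom sep A | atom. Each atom is followed by either the separator (recurse) or end-of-string (stop) — no choice point.

Unambiguous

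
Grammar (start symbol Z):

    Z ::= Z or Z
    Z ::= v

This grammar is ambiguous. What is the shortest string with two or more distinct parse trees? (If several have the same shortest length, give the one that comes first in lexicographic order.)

length 1: no string has ≥2 trees
length 3: no string has ≥2 trees
length 5: v or v or v has 2 parse trees

Two derivations of v or v or v:
  Z ⇒ Z or Z ⇒ Z or Z or Z ⇒ v or Z or Z ⇒ v or v or Z ⇒ v or v or v
  Z ⇒ Z or Z ⇒ v or Z ⇒ v or Z or Z ⇒ v or v or Z ⇒ v or v or v

v or v or v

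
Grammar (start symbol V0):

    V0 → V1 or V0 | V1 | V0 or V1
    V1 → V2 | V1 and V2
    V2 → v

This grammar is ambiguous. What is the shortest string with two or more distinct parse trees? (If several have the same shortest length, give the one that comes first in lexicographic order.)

length 1: no string has ≥2 trees
length 3: v or v has 2 parse trees

Two derivations of v or v:
  V0 ⇒ V1 or V0 ⇒ V2 or V0 ⇒ v or V0 ⇒ v or V1 ⇒ v or V2 ⇒ v or v
  V0 ⇒ V0 or V1 ⇒ V1 or V1 ⇒ V2 or V1 ⇒ v or V1 ⇒ v or V2 ⇒ v or v

v or v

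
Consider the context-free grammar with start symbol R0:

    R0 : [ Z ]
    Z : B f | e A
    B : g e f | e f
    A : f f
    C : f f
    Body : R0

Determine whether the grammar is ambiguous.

Ambiguous

Witness: [ e f f ]

Derivation 1: R0 ⇒ [ Z ] ⇒ [ B f ] ⇒ [ e f f ]
Derivation 2: R0 ⇒ [ Z ] ⇒ [ e A ] ⇒ [ e f f ]

Two distinct leftmost derivations for the same string.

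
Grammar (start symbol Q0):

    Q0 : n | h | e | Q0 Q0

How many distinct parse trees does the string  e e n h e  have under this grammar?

14

Parse trees for e e n h e (showing first 6 of 14):
  [Q0 [Q0 e] [Q0 [Q0 e] [Q0 [Q0 n] [Q0 [Q0 h] [Q0 e]]]]]
  [Q0 [Q0 e] [Q0 [Q0 e] [Q0 [Q0 [Q0 n] [Q0 h]] [Q0 e]]]]
  [Q0 [Q0 e] [Q0 [Q0 [Q0 e] [Q0 n]] [Q0 [Q0 h] [Q0 e]]]]
  [Q0 [Q0 e] [Q0 [Q0 [Q0 e] [Q0 [Q0 n] [Q0 h]]] [Q0 e]]]
  [Q0 [Q0 e] [Q0 [Q0 [Q0 [Q0 e] [Q0 n]] [Q0 h]] [Q0 e]]]
  [Q0 [Q0 [Q0 e] [Q0 e]] [Q0 [Q0 n] [Q0 [Q0 h] [Q0 e]]]]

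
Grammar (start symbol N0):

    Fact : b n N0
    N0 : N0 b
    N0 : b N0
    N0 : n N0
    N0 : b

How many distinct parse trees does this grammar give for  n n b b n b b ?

Parse trees for n n b b n b b:
  [N0 [N0 n [N0 n [N0 b [N0 b [N0 n [N0 b]]]]]] b]
  [N0 n [N0 [N0 n [N0 b [N0 b [N0 n [N0 b]]]]] b]]
  [N0 n [N0 n [N0 [N0 b [N0 b [N0 n [N0 b]]]] b]]]
  [N0 n [N0 n [N0 b [N0 [N0 b [N0 n [N0 b]]] b]]]]
  [N0 n [N0 n [N0 b [N0 b [N0 [N0 n [N0 b]] b]]]]]
  [N0 n [N0 n [N0 b [N0 b [N0 n [N0 [N0 b] b]]]]]]
  [N0 n [N0 n [N0 b [N0 b [N0 n [N0 b [N0 b]]]]]]]

7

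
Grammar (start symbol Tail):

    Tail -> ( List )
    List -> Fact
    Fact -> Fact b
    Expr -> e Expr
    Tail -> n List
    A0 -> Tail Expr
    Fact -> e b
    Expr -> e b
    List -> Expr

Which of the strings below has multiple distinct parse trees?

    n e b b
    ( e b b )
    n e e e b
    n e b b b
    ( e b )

n e b b: 1 tree
( e b b ): 1 tree
n e e e b: 1 tree
n e b b b: 1 tree
( e b ): 2 trees

( e b )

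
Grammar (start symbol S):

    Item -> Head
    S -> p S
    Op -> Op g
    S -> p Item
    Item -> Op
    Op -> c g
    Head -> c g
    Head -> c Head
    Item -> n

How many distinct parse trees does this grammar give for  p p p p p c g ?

Parse trees for p p p p p c g:
  [S p [S p [S p [S p [S p [Item [Head c g]]]]]]]
  [S p [S p [S p [S p [S p [Item [Op c g]]]]]]]

2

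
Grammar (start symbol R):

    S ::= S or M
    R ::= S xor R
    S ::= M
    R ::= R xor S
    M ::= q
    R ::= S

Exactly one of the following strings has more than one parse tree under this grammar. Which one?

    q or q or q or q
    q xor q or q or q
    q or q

q or q or q or q: 1 tree
q xor q or q or q: 2 trees
q or q: 1 tree

q xor q or q or q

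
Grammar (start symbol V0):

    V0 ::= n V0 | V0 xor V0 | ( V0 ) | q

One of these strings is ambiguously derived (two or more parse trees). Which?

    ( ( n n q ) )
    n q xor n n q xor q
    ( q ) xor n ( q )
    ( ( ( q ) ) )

( ( n n q ) ): 1 tree
n q xor n n q xor q: 9 trees
( q ) xor n ( q ): 1 tree
( ( ( q ) ) ): 1 tree

n q xor n n q xor q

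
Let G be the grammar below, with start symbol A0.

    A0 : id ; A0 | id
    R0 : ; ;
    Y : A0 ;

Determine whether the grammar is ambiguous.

Unambiguous

Only A0 is reachable from A0; ignoring the rest: Right-recursive list with a separator: after each atom, whether the separator follows determines the rule. One parse per string.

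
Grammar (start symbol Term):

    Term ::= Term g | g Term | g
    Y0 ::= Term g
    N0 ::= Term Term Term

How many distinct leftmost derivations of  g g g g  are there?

8

Parse trees for g g g g:
  [Term [Term [Term [Term g] g] g] g]
  [Term [Term [Term g [Term g]] g] g]
  [Term [Term g [Term [Term g] g]] g]
  [Term [Term g [Term g [Term g]]] g]
  [Term g [Term [Term [Term g] g] g]]
  [Term g [Term [Term g [Term g]] g]]
  [Term g [Term g [Term [Term g] g]]]
  [Term g [Term g [Term g [Term g]]]]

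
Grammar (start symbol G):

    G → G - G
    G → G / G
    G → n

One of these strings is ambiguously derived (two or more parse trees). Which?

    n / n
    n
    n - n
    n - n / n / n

n - n / n / n

n / n: 1 tree
n: 1 tree
n - n: 1 tree
n - n / n / n: 5 trees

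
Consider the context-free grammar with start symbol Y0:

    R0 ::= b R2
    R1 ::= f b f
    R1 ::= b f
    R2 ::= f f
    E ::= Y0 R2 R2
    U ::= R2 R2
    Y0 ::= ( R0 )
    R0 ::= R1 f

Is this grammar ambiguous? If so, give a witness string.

Witness: ( b f f )

Derivation 1: Y0 ⇒ ( R0 ) ⇒ ( b R2 ) ⇒ ( b f f )
Derivation 2: Y0 ⇒ ( R0 ) ⇒ ( R1 f ) ⇒ ( b f f )

Two distinct leftmost derivations for the same string.

Ambiguous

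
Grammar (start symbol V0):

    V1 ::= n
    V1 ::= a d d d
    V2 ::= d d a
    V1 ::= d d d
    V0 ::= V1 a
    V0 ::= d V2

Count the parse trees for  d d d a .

2

Parse trees for d d d a:
  [V0 [V1 d d d] a]
  [V0 d [V2 d d a]]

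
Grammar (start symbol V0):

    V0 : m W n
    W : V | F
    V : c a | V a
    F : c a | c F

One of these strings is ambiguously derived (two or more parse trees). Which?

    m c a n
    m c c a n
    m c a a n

m c a n: 2 trees
m c c a n: 1 tree
m c a a n: 1 tree

m c a n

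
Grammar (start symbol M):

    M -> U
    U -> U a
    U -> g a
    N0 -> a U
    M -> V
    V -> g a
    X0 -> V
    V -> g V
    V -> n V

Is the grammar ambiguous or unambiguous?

Witness: g a

Derivation 1: M ⇒ U ⇒ g a
Derivation 2: M ⇒ V ⇒ g a

Two distinct leftmost derivations for the same string.

Ambiguous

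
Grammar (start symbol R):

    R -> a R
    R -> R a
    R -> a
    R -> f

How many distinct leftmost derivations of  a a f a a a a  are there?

Parse trees for a a f a a a a (showing first 6 of 15):
  [R a [R a [R [R [R [R [R f] a] a] a] a]]]
  [R a [R [R a [R [R [R [R f] a] a] a]] a]]
  [R a [R [R [R a [R [R [R f] a] a]] a] a]]
  [R a [R [R [R [R a [R [R f] a]] a] a] a]]
  [R a [R [R [R [R [R a [R f]] a] a] a] a]]
  [R [R a [R a [R [R [R [R f] a] a] a]]] a]

15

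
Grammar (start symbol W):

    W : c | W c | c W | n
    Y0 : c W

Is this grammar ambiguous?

Witness: c c

Derivation 1: W ⇒ W c ⇒ c c
Derivation 2: W ⇒ c W ⇒ c c

Two distinct leftmost derivations for the same string.

Ambiguous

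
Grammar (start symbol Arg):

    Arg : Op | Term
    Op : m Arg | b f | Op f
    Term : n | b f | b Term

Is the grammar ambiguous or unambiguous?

Ambiguous

Witness: b f

Derivation 1: Arg ⇒ Op ⇒ b f
Derivation 2: Arg ⇒ Term ⇒ b f

Two distinct leftmost derivations for the same string.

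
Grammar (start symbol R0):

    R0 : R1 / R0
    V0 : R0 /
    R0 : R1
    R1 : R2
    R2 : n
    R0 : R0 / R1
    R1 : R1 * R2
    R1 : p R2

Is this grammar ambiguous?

Witness: n / n

Derivation 1: R0 ⇒ R1 / R0 ⇒ R2 / R0 ⇒ n / R0 ⇒ n / R1 ⇒ n / R2 ⇒ n / n
Derivation 2: R0 ⇒ R0 / R1 ⇒ R1 / R1 ⇒ R2 / R1 ⇒ n / R1 ⇒ n / R2 ⇒ n / n

Two distinct leftmost derivations for the same string.

Ambiguous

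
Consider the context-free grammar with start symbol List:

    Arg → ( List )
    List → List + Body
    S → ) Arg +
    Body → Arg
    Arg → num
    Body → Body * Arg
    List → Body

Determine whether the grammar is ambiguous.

Only List, Body, Arg are reachable from List; ignoring the rest: List → List + Body | Body  ;  Body → Body * Arg | Arg  — a left-associative chain with Arg at the bottom. Each string factors uniquely by precedence.

Unambiguous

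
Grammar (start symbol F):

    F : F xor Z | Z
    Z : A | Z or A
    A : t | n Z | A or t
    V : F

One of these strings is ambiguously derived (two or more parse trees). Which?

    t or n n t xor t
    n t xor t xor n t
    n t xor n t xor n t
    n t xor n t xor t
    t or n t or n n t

t or n t or n n t

t or n n t xor t: 1 tree
n t xor t xor n t: 1 tree
n t xor n t xor n t: 1 tree
n t xor n t xor t: 1 tree
t or n t or n n t: 2 trees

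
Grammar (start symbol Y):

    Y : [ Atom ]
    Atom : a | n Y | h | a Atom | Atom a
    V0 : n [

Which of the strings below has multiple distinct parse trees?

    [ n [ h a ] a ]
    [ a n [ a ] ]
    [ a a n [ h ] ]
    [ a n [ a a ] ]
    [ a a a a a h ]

[ n [ h a ] a ]: 1 tree
[ a n [ a ] ]: 1 tree
[ a a n [ h ] ]: 1 tree
[ a n [ a a ] ]: 2 trees
[ a a a a a h ]: 1 tree

[ a n [ a a ] ]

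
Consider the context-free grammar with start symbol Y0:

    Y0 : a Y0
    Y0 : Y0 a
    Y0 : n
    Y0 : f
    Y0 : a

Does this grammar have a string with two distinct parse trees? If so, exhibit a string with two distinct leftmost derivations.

Ambiguous

Witness: a a

Derivation 1: Y0 ⇒ a Y0 ⇒ a a
Derivation 2: Y0 ⇒ Y0 a ⇒ a a

Two distinct leftmost derivations for the same string.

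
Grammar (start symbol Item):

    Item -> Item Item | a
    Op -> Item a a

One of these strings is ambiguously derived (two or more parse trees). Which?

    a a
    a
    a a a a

a a a a

a a: 1 tree
a: 1 tree
a a a a: 5 trees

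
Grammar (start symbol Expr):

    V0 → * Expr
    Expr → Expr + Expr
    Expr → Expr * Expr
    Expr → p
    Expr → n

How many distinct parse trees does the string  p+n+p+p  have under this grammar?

Parse trees for p+n+p+p:
  [Expr [Expr p] + [Expr [Expr n] + [Expr [Expr p] + [Expr p]]]]
  [Expr [Expr p] + [Expr [Expr [Expr n] + [Expr p]] + [Expr p]]]
  [Expr [Expr [Expr p] + [Expr n]] + [Expr [Expr p] + [Expr p]]]
  [Expr [Expr [Expr p] + [Expr [Expr n] + [Expr p]]] + [Expr p]]
  [Expr [Expr [Expr [Expr p] + [Expr n]] + [Expr p]] + [Expr p]]

5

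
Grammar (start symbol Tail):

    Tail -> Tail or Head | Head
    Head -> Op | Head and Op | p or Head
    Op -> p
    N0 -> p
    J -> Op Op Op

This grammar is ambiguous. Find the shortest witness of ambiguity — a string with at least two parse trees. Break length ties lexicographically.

p or p

length 1: no string has ≥2 trees
length 3: p or p has 2 parse trees

Two derivations of p or p:
  Tail ⇒ Tail or Head ⇒ Head or Head ⇒ Op or Head ⇒ p or Head ⇒ p or Op ⇒ p or p
  Tail ⇒ Head ⇒ p or Head ⇒ p or Op ⇒ p or p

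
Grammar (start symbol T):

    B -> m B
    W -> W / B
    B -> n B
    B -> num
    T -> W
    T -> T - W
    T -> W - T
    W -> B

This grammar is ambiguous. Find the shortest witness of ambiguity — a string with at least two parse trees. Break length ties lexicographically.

num - num

length 1: no string has ≥2 trees
length 2: no string has ≥2 trees
length 3: num - num has 2 parse trees

Two derivations of num - num:
  T ⇒ T - W ⇒ W - W ⇒ B - W ⇒ num - W ⇒ num - B ⇒ num - num
  T ⇒ W - T ⇒ B - T ⇒ num - T ⇒ num - W ⇒ num - B ⇒ num - num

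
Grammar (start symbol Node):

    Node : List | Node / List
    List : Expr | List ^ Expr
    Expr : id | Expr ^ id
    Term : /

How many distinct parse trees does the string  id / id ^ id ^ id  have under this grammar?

4

Parse trees for id / id ^ id ^ id:
  [Node [Node [List [Expr id]]] / [List [Expr [Expr [Expr id] ^ id] ^ id]]]
  [Node [Node [List [Expr id]]] / [List [List [Expr id]] ^ [Expr [Expr id] ^ id]]]
  [Node [Node [List [Expr id]]] / [List [List [Expr [Expr id] ^ id]] ^ [Expr id]]]
  [Node [Node [List [Expr id]]] / [List [List [List [Expr id]] ^ [Expr id]] ^ [Expr id]]]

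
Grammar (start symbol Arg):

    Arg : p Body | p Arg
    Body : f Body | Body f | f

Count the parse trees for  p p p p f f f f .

Parse trees for p p p p f f f f:
  [Arg p [Arg p [Arg p [Arg p [Body f [Body f [Body f [Body f]]]]]]]]
  [Arg p [Arg p [Arg p [Arg p [Body f [Body f [Body [Body f] f]]]]]]]
  [Arg p [Arg p [Arg p [Arg p [Body f [Body [Body f [Body f]] f]]]]]]
  [Arg p [Arg p [Arg p [Arg p [Body f [Body [Body [Body f] f] f]]]]]]
  [Arg p [Arg p [Arg p [Arg p [Body [Body f [Body f [Body f]]] f]]]]]
  [Arg p [Arg p [Arg p [Arg p [Body [Body f [Body [Body f] f]] f]]]]]
  [Arg p [Arg p [Arg p [Arg p [Body [Body [Body f [Body f]] f] f]]]]]
  [Arg p [Arg p [Arg p [Arg p [Body [Body [Body [Body f] f] f] f]]]]]

8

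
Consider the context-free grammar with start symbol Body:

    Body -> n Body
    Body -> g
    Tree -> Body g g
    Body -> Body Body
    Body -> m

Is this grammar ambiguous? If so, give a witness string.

Ambiguous

Witness: g g g

Derivation 1: Body ⇒ Body Body ⇒ g Body ⇒ g Body Body ⇒ g g Body ⇒ g g g
Derivation 2: Body ⇒ Body Body ⇒ Body Body Body ⇒ g Body Body ⇒ g g Body ⇒ g g g

Two distinct leftmost derivations for the same string.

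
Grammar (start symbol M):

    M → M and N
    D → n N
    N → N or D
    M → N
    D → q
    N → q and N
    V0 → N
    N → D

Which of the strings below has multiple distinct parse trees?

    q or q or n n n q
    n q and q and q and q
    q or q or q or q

q or q or n n n q: 1 tree
n q and q and q and q: 8 trees
q or q or q or q: 1 tree

n q and q and q and q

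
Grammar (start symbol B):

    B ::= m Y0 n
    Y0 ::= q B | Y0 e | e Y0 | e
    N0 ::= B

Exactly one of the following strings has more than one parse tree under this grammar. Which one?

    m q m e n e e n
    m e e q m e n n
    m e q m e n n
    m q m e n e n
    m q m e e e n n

m q m e n e e n: 1 tree
m e e q m e n n: 1 tree
m e q m e n n: 1 tree
m q m e n e n: 1 tree
m q m e e e n n: 4 trees

m q m e e e n n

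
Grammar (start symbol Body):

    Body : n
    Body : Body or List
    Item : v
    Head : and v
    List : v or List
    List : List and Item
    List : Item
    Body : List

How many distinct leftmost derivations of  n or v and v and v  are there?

Parse trees for n or v and v and v:
  [Body [Body n] or [List [List [List [Item v]] and [Item v]] and [Item v]]]

1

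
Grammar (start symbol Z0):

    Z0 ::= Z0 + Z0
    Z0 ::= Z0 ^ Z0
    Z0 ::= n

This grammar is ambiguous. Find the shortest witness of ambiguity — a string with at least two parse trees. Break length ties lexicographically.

length 1: no string has ≥2 trees
length 3: no string has ≥2 trees
length 5: n + n + n has 2 parse trees

Two derivations of n + n + n:
  Z0 ⇒ Z0 + Z0 ⇒ Z0 + Z0 + Z0 ⇒ n + Z0 + Z0 ⇒ n + n + Z0 ⇒ n + n + n
  Z0 ⇒ Z0 + Z0 ⇒ n + Z0 ⇒ n + Z0 + Z0 ⇒ n + n + Z0 ⇒ n + n + n

n + n + n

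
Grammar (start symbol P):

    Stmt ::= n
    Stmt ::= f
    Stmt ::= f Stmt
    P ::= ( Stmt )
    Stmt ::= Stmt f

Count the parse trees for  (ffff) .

8

Parse trees for (ffff):
  [P ( [Stmt f [Stmt f [Stmt f [Stmt f]]]] )]
  [P ( [Stmt f [Stmt f [Stmt [Stmt f] f]]] )]
  [P ( [Stmt f [Stmt [Stmt f [Stmt f]] f]] )]
  [P ( [Stmt f [Stmt [Stmt [Stmt f] f] f]] )]
  [P ( [Stmt [Stmt f [Stmt f [Stmt f]]] f] )]
  [P ( [Stmt [Stmt f [Stmt [Stmt f] f]] f] )]
  [P ( [Stmt [Stmt [Stmt f [Stmt f]] f] f] )]
  [P ( [Stmt [Stmt [Stmt [Stmt f] f] f] f] )]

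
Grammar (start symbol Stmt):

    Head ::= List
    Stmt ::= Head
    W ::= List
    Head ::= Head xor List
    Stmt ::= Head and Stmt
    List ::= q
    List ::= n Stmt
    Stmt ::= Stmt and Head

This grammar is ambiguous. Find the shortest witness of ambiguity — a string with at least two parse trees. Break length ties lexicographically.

length 1: no string has ≥2 trees
length 2: no string has ≥2 trees
length 3: q and q has 2 parse trees

Two derivations of q and q:
  Stmt ⇒ Head and Stmt ⇒ List and Stmt ⇒ q and Stmt ⇒ q and Head ⇒ q and List ⇒ q and q
  Stmt ⇒ Stmt and Head ⇒ Head and Head ⇒ List and Head ⇒ q and Head ⇒ q and List ⇒ q and q

q and q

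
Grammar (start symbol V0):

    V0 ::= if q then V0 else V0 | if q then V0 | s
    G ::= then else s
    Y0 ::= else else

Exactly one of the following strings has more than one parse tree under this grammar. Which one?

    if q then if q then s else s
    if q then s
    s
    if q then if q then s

if q then if q then s else s

if q then if q then s else s: 2 trees
if q then s: 1 tree
s: 1 tree
if q then if q then s: 1 tree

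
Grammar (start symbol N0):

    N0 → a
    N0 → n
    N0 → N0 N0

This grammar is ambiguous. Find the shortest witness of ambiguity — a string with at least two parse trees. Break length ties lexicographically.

length 1: no string has ≥2 trees
length 2: no string has ≥2 trees
length 3: a a a has 2 parse trees

Two derivations of a a a:
  N0 ⇒ N0 N0 ⇒ a N0 ⇒ a N0 N0 ⇒ a a N0 ⇒ a a a
  N0 ⇒ N0 N0 ⇒ N0 N0 N0 ⇒ a N0 N0 ⇒ a a N0 ⇒ a a a

a a a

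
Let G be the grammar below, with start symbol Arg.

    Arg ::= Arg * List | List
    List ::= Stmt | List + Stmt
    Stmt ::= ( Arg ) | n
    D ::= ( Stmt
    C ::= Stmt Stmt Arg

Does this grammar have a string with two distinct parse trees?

(D, C are unreachable from Arg, so their rules don't affect L(Arg).) Arg → Arg * List | List  ;  List → List + Stmt | Stmt  — a left-associative chain with Stmt at the bottom. Each string factors uniquely by precedence.

Unambiguous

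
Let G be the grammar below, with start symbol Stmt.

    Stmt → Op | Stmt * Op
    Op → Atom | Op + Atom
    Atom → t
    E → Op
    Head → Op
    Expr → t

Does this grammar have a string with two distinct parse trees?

(E, Head, Expr are unreachable from Stmt, so their rules don't affect L(Stmt).) This is a standard precedence ladder (Stmt over Op over Atom), with each level left-recursive on its own operator ('*' at Stmt, '+' at Op). That structure is LR(1), hence unambiguous.

Unambiguous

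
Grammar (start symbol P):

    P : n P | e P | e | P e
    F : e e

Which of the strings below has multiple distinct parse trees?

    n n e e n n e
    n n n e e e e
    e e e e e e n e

n n n e e e e

n n e e n n e: 1 tree
n n n e e e e: 42 trees
e e e e e e n e: 1 tree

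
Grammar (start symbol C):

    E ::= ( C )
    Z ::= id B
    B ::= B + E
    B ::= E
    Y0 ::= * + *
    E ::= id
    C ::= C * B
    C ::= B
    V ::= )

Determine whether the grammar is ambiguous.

Unambiguous

(Z, V, Y0 are unreachable from C, so their rules don't affect L(C).) This is a standard precedence ladder (C over B over E), with each level left-recursive on its own operator ('*' at C, '+' at B). That structure is LR(1), hence unambiguous.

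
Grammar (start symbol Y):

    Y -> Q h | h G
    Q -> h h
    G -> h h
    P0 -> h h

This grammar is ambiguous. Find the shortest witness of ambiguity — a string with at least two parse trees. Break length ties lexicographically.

length 3: h h h has 2 parse trees

Two derivations of h h h:
  Y ⇒ Q h ⇒ h h h
  Y ⇒ h G ⇒ h h h

h h h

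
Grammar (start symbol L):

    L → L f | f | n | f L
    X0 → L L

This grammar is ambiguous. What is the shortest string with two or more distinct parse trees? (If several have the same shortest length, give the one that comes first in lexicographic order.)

f f

length 1: no string has ≥2 trees
length 2: f f has 2 parse trees

Two derivations of f f:
  L ⇒ L f ⇒ f f
  L ⇒ f L ⇒ f f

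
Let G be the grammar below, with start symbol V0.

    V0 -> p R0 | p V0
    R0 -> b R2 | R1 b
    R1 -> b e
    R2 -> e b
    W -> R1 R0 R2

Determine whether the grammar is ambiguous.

Witness: p b e b

Derivation 1: V0 ⇒ p R0 ⇒ p b R2 ⇒ p b e b
Derivation 2: V0 ⇒ p R0 ⇒ p R1 b ⇒ p b e b

Two distinct leftmost derivations for the same string.

Ambiguous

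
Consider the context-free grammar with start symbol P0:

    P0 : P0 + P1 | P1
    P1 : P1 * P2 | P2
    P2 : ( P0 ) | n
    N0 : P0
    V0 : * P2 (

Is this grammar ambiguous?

(N0, V0 are unreachable from P0, so their rules don't affect L(P0).) P0 → P0 + P1 | P1  ;  P1 → P1 * P2 | P2  — a left-associative chain with P2 at the bottom. Each string factors uniquely by precedence.

Unambiguous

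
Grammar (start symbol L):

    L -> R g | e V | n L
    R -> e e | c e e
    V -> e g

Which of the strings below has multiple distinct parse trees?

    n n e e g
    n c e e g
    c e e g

n n e e g

n n e e g: 2 trees
n c e e g: 1 tree
c e e g: 1 tree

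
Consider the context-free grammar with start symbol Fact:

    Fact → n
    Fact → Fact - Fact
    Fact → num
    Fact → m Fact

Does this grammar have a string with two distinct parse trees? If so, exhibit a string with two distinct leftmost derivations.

Witness: m n - n

Derivation 1: Fact ⇒ Fact - Fact ⇒ m Fact - Fact ⇒ m n - Fact ⇒ m n - n
Derivation 2: Fact ⇒ m Fact ⇒ m Fact - Fact ⇒ m n - Fact ⇒ m n - n

Two distinct leftmost derivations for the same string.

Ambiguous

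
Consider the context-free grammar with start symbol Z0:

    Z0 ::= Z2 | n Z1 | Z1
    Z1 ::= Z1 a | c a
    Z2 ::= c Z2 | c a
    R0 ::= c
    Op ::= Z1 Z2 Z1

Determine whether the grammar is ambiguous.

Ambiguous

Witness: c a

Derivation 1: Z0 ⇒ Z2 ⇒ c a
Derivation 2: Z0 ⇒ Z1 ⇒ c a

Two distinct leftmost derivations for the same string.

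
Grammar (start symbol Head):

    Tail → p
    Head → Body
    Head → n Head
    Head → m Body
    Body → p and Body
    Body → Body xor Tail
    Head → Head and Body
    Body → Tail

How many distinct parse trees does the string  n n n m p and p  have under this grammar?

5

Parse trees for n n n m p and p:
  [Head n [Head n [Head n [Head m [Body p and [Body [Tail p]]]]]]]
  [Head n [Head n [Head n [Head [Head m [Body [Tail p]]] and [Body [Tail p]]]]]]
  [Head n [Head n [Head [Head n [Head m [Body [Tail p]]]] and [Body [Tail p]]]]]
  [Head n [Head [Head n [Head n [Head m [Body [Tail p]]]]] and [Body [Tail p]]]]
  [Head [Head n [Head n [Head n [Head m [Body [Tail p]]]]]] and [Body [Tail p]]]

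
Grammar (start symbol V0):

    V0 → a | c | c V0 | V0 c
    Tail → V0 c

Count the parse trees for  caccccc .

6

Parse trees for caccccc:
  [V0 c [V0 [V0 [V0 [V0 [V0 [V0 a] c] c] c] c] c]]
  [V0 [V0 c [V0 [V0 [V0 [V0 [V0 a] c] c] c] c]] c]
  [V0 [V0 [V0 c [V0 [V0 [V0 [V0 a] c] c] c]] c] c]
  [V0 [V0 [V0 [V0 c [V0 [V0 [V0 a] c] c]] c] c] c]
  [V0 [V0 [V0 [V0 [V0 c [V0 [V0 a] c]] c] c] c] c]
  [V0 [V0 [V0 [V0 [V0 [V0 c [V0 a]] c] c] c] c] c]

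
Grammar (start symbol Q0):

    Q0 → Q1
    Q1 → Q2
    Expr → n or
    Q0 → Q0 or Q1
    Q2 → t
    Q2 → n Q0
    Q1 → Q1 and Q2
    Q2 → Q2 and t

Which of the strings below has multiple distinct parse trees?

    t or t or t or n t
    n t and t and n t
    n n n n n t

t or t or t or n t: 1 tree
n t and t and n t: 6 trees
n n n n n t: 1 tree

n t and t and n t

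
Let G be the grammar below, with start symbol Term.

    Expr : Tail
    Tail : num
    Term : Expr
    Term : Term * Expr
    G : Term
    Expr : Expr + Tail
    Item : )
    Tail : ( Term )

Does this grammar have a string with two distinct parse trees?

Unambiguous

Only Term, Expr, Tail are reachable from Term; ignoring the rest: This is a standard precedence ladder (Term over Expr over Tail), with each level left-recursive on its own operator ('*' at Term, '+' at Expr). That structure is LR(1), hence unambiguous.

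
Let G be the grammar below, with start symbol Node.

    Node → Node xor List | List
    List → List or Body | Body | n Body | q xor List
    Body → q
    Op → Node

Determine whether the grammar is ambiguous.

Witness: q xor q

Derivation 1: Node ⇒ Node xor List ⇒ List xor List ⇒ Body xor List ⇒ q xor List ⇒ q xor Body ⇒ q xor q
Derivation 2: Node ⇒ List ⇒ q xor List ⇒ q xor Body ⇒ q xor q

Two distinct leftmost derivations for the same string.

Ambiguous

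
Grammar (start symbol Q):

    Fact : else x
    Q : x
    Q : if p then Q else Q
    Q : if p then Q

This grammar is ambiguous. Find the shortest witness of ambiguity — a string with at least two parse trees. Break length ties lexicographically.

if p then if p then x else x

length 1: no string has ≥2 trees
length 4: no string has ≥2 trees
length 6: no string has ≥2 trees
length 7: no string has ≥2 trees
length 9: if p then if p then x else x has 2 parse trees

Two derivations of if p then if p then x else x:
  Q ⇒ if p then Q else Q ⇒ if p then if p then Q else Q ⇒ if p then if p then x else Q ⇒ if p then if p then x else x
  Q ⇒ if p then Q ⇒ if p then if p then Q else Q ⇒ if p then if p then x else Q ⇒ if p then if p then x else x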